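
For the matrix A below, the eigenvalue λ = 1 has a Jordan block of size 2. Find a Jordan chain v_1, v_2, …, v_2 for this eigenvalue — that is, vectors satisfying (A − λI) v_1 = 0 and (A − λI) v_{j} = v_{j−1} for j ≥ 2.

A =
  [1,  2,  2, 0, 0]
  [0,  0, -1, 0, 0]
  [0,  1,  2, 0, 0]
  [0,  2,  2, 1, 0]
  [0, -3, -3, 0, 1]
A Jordan chain for λ = 1 of length 2:
v_1 = (2, -1, 1, 2, -3)ᵀ
v_2 = (0, 1, 0, 0, 0)ᵀ

Let N = A − (1)·I. We want v_2 with N^2 v_2 = 0 but N^1 v_2 ≠ 0; then v_{j-1} := N · v_j for j = 2, …, 2.

Pick v_2 = (0, 1, 0, 0, 0)ᵀ.
Then v_1 = N · v_2 = (2, -1, 1, 2, -3)ᵀ.

Sanity check: (A − (1)·I) v_1 = (0, 0, 0, 0, 0)ᵀ = 0. ✓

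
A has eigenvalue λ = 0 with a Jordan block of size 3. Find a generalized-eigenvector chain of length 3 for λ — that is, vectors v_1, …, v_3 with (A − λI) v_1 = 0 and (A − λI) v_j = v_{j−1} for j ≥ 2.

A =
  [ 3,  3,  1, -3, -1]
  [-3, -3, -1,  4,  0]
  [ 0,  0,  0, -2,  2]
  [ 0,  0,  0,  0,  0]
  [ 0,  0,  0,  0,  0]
A Jordan chain for λ = 0 of length 3:
v_1 = (1, -1, 0, 0, 0)ᵀ
v_2 = (-3, 4, -2, 0, 0)ᵀ
v_3 = (0, 0, 0, 1, 0)ᵀ

Let N = A − (0)·I. We want v_3 with N^3 v_3 = 0 but N^2 v_3 ≠ 0; then v_{j-1} := N · v_j for j = 3, …, 2.

Pick v_3 = (0, 0, 0, 1, 0)ᵀ.
Then v_2 = N · v_3 = (-3, 4, -2, 0, 0)ᵀ.
Then v_1 = N · v_2 = (1, -1, 0, 0, 0)ᵀ.

Sanity check: (A − (0)·I) v_1 = (0, 0, 0, 0, 0)ᵀ = 0. ✓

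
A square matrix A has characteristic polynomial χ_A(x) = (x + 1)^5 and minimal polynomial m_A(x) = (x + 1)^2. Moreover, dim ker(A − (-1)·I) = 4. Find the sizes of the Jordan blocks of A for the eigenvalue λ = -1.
Block sizes for λ = -1: [2, 1, 1, 1]

Step 1 — from the characteristic polynomial, algebraic multiplicity of λ = -1 is 5. From dim ker(A − (-1)·I) = 4, there are exactly 4 Jordan blocks for λ = -1.
Step 2 — from the minimal polynomial, the factor (x + 1)^2 tells us the largest block for λ = -1 has size 2.
Step 3 — with total size 5, 4 blocks, and largest block 2, the block sizes (in nonincreasing order) are [2, 1, 1, 1].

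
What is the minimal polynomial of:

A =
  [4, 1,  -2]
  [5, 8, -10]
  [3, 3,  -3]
x^2 - 6*x + 9

The characteristic polynomial is χ_A(x) = (x - 3)^3, so the eigenvalues are known. The minimal polynomial is
  m_A(x) = Π_λ (x − λ)^{k_λ}
where k_λ is the size of the *largest* Jordan block for λ (equivalently, the smallest k with (A − λI)^k v = 0 for every generalised eigenvector v of λ).

  λ = 3: largest Jordan block has size 2, contributing (x − 3)^2

So m_A(x) = (x - 3)^2 = x^2 - 6*x + 9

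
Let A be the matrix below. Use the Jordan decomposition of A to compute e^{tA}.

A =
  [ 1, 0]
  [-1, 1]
e^{tA} =
  [exp(t), 0]
  [-t*exp(t), exp(t)]

Strategy: write A = P · J · P⁻¹ where J is a Jordan canonical form, so e^{tA} = P · e^{tJ} · P⁻¹, and e^{tJ} can be computed block-by-block.

A has Jordan form
J =
  [1, 1]
  [0, 1]
(up to reordering of blocks).

Per-block formulas:
  For a 2×2 Jordan block J_2(1): exp(t · J_2(1)) = e^(1t)·(I + t·N), where N is the 2×2 nilpotent shift.

After assembling e^{tJ} and conjugating by P, we get:

e^{tA} =
  [exp(t), 0]
  [-t*exp(t), exp(t)]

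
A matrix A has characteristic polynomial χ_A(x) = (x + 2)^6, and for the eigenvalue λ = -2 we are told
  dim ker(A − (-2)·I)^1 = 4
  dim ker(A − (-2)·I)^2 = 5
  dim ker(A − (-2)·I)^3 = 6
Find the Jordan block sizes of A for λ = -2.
Block sizes for λ = -2: [3, 1, 1, 1]

From the dimensions of kernels of powers, the number of Jordan blocks of size at least j is d_j − d_{j−1} where d_j = dim ker(N^j) (with d_0 = 0). Computing the differences gives [4, 1, 1].
The number of blocks of size exactly k is (#blocks of size ≥ k) − (#blocks of size ≥ k + 1), so the partition is: 3 block(s) of size 1, 1 block(s) of size 3.
In nonincreasing order the block sizes are [3, 1, 1, 1].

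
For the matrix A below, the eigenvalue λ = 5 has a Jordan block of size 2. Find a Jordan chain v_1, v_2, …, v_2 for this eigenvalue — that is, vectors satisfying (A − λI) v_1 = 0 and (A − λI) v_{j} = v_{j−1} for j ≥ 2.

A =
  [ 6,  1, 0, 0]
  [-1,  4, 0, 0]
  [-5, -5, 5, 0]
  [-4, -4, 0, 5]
A Jordan chain for λ = 5 of length 2:
v_1 = (1, -1, -5, -4)ᵀ
v_2 = (1, 0, 0, 0)ᵀ

Let N = A − (5)·I. We want v_2 with N^2 v_2 = 0 but N^1 v_2 ≠ 0; then v_{j-1} := N · v_j for j = 2, …, 2.

Pick v_2 = (1, 0, 0, 0)ᵀ.
Then v_1 = N · v_2 = (1, -1, -5, -4)ᵀ.

Sanity check: (A − (5)·I) v_1 = (0, 0, 0, 0)ᵀ = 0. ✓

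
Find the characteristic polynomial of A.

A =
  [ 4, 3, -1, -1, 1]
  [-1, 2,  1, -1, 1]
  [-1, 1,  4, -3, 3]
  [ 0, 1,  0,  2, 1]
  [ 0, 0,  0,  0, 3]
x^5 - 15*x^4 + 90*x^3 - 270*x^2 + 405*x - 243

Expanding det(x·I − A) (e.g. by cofactor expansion or by noting that A is similar to its Jordan form J, which has the same characteristic polynomial as A) gives
  χ_A(x) = x^5 - 15*x^4 + 90*x^3 - 270*x^2 + 405*x - 243
which factors as (x - 3)^5. The eigenvalues (with algebraic multiplicities) are λ = 3 with multiplicity 5.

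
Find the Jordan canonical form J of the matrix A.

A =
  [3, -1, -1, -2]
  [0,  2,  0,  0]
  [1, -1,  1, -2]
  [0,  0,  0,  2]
J_2(2) ⊕ J_1(2) ⊕ J_1(2)

The characteristic polynomial is
  det(x·I − A) = x^4 - 8*x^3 + 24*x^2 - 32*x + 16 = (x - 2)^4

Eigenvalues and multiplicities (the geometric multiplicity of λ is n − rank(A − λI), which equals the number of Jordan blocks for λ):
  λ = 2: algebraic multiplicity = 4, geometric multiplicity = 3

Determining the block sizes for each eigenvalue:
  λ = 2: 3 blocks summing to 4 forces exactly one block of size 2 and the rest size 1 → block sizes [2, 1, 1]

Assembling the blocks gives a Jordan form
J =
  [2, 1, 0, 0]
  [0, 2, 0, 0]
  [0, 0, 2, 0]
  [0, 0, 0, 2]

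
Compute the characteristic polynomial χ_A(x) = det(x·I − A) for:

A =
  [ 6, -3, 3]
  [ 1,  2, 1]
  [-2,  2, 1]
x^3 - 9*x^2 + 27*x - 27

Expanding det(x·I − A) (e.g. by cofactor expansion or by noting that A is similar to its Jordan form J, which has the same characteristic polynomial as A) gives
  χ_A(x) = x^3 - 9*x^2 + 27*x - 27
which factors as (x - 3)^3. The eigenvalues (with algebraic multiplicities) are λ = 3 with multiplicity 3.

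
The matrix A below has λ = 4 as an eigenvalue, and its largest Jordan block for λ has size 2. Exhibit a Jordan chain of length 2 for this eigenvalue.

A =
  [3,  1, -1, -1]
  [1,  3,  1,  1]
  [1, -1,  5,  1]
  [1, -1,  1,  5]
A Jordan chain for λ = 4 of length 2:
v_1 = (-1, 1, 1, 1)ᵀ
v_2 = (1, 0, 0, 0)ᵀ

Let N = A − (4)·I. We want v_2 with N^2 v_2 = 0 but N^1 v_2 ≠ 0; then v_{j-1} := N · v_j for j = 2, …, 2.

Pick v_2 = (1, 0, 0, 0)ᵀ.
Then v_1 = N · v_2 = (-1, 1, 1, 1)ᵀ.

Sanity check: (A − (4)·I) v_1 = (0, 0, 0, 0)ᵀ = 0. ✓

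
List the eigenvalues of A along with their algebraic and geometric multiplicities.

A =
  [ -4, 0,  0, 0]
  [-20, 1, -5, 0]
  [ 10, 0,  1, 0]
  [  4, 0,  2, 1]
λ = -4: alg = 1, geom = 1; λ = 1: alg = 3, geom = 2

Step 1 — factor the characteristic polynomial to read off the algebraic multiplicities:
  χ_A(x) = (x - 1)^3*(x + 4)

Step 2 — compute geometric multiplicities via the rank-nullity identity g(λ) = n − rank(A − λI):
  rank(A − (-4)·I) = 3, so dim ker(A − (-4)·I) = n − 3 = 1
  rank(A − (1)·I) = 2, so dim ker(A − (1)·I) = n − 2 = 2

Summary:
  λ = -4: algebraic multiplicity = 1, geometric multiplicity = 1
  λ = 1: algebraic multiplicity = 3, geometric multiplicity = 2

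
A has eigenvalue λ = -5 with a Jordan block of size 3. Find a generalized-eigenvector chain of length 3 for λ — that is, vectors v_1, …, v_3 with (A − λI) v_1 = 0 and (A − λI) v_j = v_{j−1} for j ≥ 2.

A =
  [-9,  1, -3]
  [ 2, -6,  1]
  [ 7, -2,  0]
A Jordan chain for λ = -5 of length 3:
v_1 = (-3, -3, 3)ᵀ
v_2 = (-4, 2, 7)ᵀ
v_3 = (1, 0, 0)ᵀ

Let N = A − (-5)·I. We want v_3 with N^3 v_3 = 0 but N^2 v_3 ≠ 0; then v_{j-1} := N · v_j for j = 3, …, 2.

Pick v_3 = (1, 0, 0)ᵀ.
Then v_2 = N · v_3 = (-4, 2, 7)ᵀ.
Then v_1 = N · v_2 = (-3, -3, 3)ᵀ.

Sanity check: (A − (-5)·I) v_1 = (0, 0, 0)ᵀ = 0. ✓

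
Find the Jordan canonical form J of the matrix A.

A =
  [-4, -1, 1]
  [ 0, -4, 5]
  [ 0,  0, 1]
J_2(-4) ⊕ J_1(1)

The characteristic polynomial is
  det(x·I − A) = x^3 + 7*x^2 + 8*x - 16 = (x - 1)*(x + 4)^2

Eigenvalues and multiplicities (the geometric multiplicity of λ is n − rank(A − λI), which equals the number of Jordan blocks for λ):
  λ = -4: algebraic multiplicity = 2, geometric multiplicity = 1
  λ = 1: algebraic multiplicity = 1, geometric multiplicity = 1

Determining the block sizes for each eigenvalue:
  λ = -4: one block (gm = 1), so the single block has size am = 2 → block sizes [2]
  λ = 1: one block (gm = 1), so the single block has size am = 1 → block sizes [1]

Assembling the blocks gives a Jordan form
J =
  [-4,  1, 0]
  [ 0, -4, 0]
  [ 0,  0, 1]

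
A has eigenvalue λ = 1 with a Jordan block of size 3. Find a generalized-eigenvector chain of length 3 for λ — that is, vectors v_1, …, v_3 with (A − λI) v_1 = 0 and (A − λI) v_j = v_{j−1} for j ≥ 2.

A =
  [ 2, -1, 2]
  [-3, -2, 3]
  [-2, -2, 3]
A Jordan chain for λ = 1 of length 3:
v_1 = (-2, 6, 4)ᵀ
v_2 = (-1, -3, -2)ᵀ
v_3 = (0, 1, 0)ᵀ

Let N = A − (1)·I. We want v_3 with N^3 v_3 = 0 but N^2 v_3 ≠ 0; then v_{j-1} := N · v_j for j = 3, …, 2.

Pick v_3 = (0, 1, 0)ᵀ.
Then v_2 = N · v_3 = (-1, -3, -2)ᵀ.
Then v_1 = N · v_2 = (-2, 6, 4)ᵀ.

Sanity check: (A − (1)·I) v_1 = (0, 0, 0)ᵀ = 0. ✓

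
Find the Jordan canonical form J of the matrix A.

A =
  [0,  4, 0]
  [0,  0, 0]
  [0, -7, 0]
J_2(0) ⊕ J_1(0)

The characteristic polynomial is
  det(x·I − A) = x^3

Eigenvalues and multiplicities (the geometric multiplicity of λ is n − rank(A − λI), which equals the number of Jordan blocks for λ):
  λ = 0: algebraic multiplicity = 3, geometric multiplicity = 2

Determining the block sizes for each eigenvalue:
  λ = 0: 2 blocks summing to 3 forces exactly one block of size 2 and the rest size 1 → block sizes [2, 1]

Assembling the blocks gives a Jordan form
J =
  [0, 1, 0]
  [0, 0, 0]
  [0, 0, 0]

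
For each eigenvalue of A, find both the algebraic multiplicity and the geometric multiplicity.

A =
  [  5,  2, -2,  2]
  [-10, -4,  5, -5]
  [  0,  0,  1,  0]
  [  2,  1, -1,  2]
λ = 1: alg = 4, geom = 3

Step 1 — factor the characteristic polynomial to read off the algebraic multiplicities:
  χ_A(x) = (x - 1)^4

Step 2 — compute geometric multiplicities via the rank-nullity identity g(λ) = n − rank(A − λI):
  rank(A − (1)·I) = 1, so dim ker(A − (1)·I) = n − 1 = 3

Summary:
  λ = 1: algebraic multiplicity = 4, geometric multiplicity = 3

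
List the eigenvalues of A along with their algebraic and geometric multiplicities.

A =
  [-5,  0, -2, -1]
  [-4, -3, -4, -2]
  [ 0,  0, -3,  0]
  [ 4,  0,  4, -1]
λ = -3: alg = 4, geom = 3

Step 1 — factor the characteristic polynomial to read off the algebraic multiplicities:
  χ_A(x) = (x + 3)^4

Step 2 — compute geometric multiplicities via the rank-nullity identity g(λ) = n − rank(A − λI):
  rank(A − (-3)·I) = 1, so dim ker(A − (-3)·I) = n − 1 = 3

Summary:
  λ = -3: algebraic multiplicity = 4, geometric multiplicity = 3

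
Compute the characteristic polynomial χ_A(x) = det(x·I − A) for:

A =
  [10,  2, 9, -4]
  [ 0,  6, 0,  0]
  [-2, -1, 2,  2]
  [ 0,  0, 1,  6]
x^4 - 24*x^3 + 216*x^2 - 864*x + 1296

Expanding det(x·I − A) (e.g. by cofactor expansion or by noting that A is similar to its Jordan form J, which has the same characteristic polynomial as A) gives
  χ_A(x) = x^4 - 24*x^3 + 216*x^2 - 864*x + 1296
which factors as (x - 6)^4. The eigenvalues (with algebraic multiplicities) are λ = 6 with multiplicity 4.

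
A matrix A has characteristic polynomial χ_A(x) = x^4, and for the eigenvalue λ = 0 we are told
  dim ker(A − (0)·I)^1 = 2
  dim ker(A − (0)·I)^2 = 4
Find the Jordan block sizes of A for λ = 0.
Block sizes for λ = 0: [2, 2]

From the dimensions of kernels of powers, the number of Jordan blocks of size at least j is d_j − d_{j−1} where d_j = dim ker(N^j) (with d_0 = 0). Computing the differences gives [2, 2].
The number of blocks of size exactly k is (#blocks of size ≥ k) − (#blocks of size ≥ k + 1), so the partition is: 2 block(s) of size 2.
In nonincreasing order the block sizes are [2, 2].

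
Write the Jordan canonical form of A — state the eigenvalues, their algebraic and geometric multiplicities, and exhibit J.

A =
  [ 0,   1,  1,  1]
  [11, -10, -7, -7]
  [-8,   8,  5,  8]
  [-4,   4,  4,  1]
J_1(-3) ⊕ J_1(-3) ⊕ J_2(1)

The characteristic polynomial is
  det(x·I − A) = x^4 + 4*x^3 - 2*x^2 - 12*x + 9 = (x - 1)^2*(x + 3)^2

Eigenvalues and multiplicities (the geometric multiplicity of λ is n − rank(A − λI), which equals the number of Jordan blocks for λ):
  λ = -3: algebraic multiplicity = 2, geometric multiplicity = 2
  λ = 1: algebraic multiplicity = 2, geometric multiplicity = 1

Determining the block sizes for each eigenvalue:
  λ = -3: gm = am = 2, so every block has size 1 → block sizes [1, 1]
  λ = 1: one block (gm = 1), so the single block has size am = 2 → block sizes [2]

Assembling the blocks gives a Jordan form
J =
  [-3,  0, 0, 0]
  [ 0, -3, 0, 0]
  [ 0,  0, 1, 1]
  [ 0,  0, 0, 1]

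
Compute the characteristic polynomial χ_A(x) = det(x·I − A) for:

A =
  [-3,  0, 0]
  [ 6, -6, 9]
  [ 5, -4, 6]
x^3 + 3*x^2

Expanding det(x·I − A) (e.g. by cofactor expansion or by noting that A is similar to its Jordan form J, which has the same characteristic polynomial as A) gives
  χ_A(x) = x^3 + 3*x^2
which factors as x^2*(x + 3). The eigenvalues (with algebraic multiplicities) are λ = -3 with multiplicity 1, λ = 0 with multiplicity 2.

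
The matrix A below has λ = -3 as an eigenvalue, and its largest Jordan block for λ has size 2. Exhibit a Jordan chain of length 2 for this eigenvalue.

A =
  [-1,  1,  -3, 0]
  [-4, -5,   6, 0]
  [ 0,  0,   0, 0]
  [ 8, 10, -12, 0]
A Jordan chain for λ = -3 of length 2:
v_1 = (2, -4, 0, 8)ᵀ
v_2 = (1, 0, 0, 0)ᵀ

Let N = A − (-3)·I. We want v_2 with N^2 v_2 = 0 but N^1 v_2 ≠ 0; then v_{j-1} := N · v_j for j = 2, …, 2.

Pick v_2 = (1, 0, 0, 0)ᵀ.
Then v_1 = N · v_2 = (2, -4, 0, 8)ᵀ.

Sanity check: (A − (-3)·I) v_1 = (0, 0, 0, 0)ᵀ = 0. ✓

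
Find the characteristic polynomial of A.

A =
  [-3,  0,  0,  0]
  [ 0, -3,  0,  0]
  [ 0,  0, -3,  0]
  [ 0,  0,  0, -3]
x^4 + 12*x^3 + 54*x^2 + 108*x + 81

Expanding det(x·I − A) (e.g. by cofactor expansion or by noting that A is similar to its Jordan form J, which has the same characteristic polynomial as A) gives
  χ_A(x) = x^4 + 12*x^3 + 54*x^2 + 108*x + 81
which factors as (x + 3)^4. The eigenvalues (with algebraic multiplicities) are λ = -3 with multiplicity 4.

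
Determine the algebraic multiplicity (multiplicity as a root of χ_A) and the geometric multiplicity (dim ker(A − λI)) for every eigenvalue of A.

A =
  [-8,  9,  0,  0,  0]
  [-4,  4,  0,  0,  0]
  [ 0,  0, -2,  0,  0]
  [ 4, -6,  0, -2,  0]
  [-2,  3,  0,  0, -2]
λ = -2: alg = 5, geom = 4

Step 1 — factor the characteristic polynomial to read off the algebraic multiplicities:
  χ_A(x) = (x + 2)^5

Step 2 — compute geometric multiplicities via the rank-nullity identity g(λ) = n − rank(A − λI):
  rank(A − (-2)·I) = 1, so dim ker(A − (-2)·I) = n − 1 = 4

Summary:
  λ = -2: algebraic multiplicity = 5, geometric multiplicity = 4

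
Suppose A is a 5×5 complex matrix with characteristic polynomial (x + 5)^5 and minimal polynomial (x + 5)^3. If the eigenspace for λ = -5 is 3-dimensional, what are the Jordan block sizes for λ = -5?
Block sizes for λ = -5: [3, 1, 1]

Step 1 — from the characteristic polynomial, algebraic multiplicity of λ = -5 is 5. From dim ker(A − (-5)·I) = 3, there are exactly 3 Jordan blocks for λ = -5.
Step 2 — from the minimal polynomial, the factor (x + 5)^3 tells us the largest block for λ = -5 has size 3.
Step 3 — with total size 5, 3 blocks, and largest block 3, the block sizes (in nonincreasing order) are [3, 1, 1].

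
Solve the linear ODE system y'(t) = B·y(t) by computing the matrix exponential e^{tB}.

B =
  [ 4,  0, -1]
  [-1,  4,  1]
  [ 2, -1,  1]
e^{tB} =
  [-t^2*exp(3*t)/2 + t*exp(3*t) + exp(3*t), t^2*exp(3*t)/2, t^2*exp(3*t)/2 - t*exp(3*t)]
  [-t*exp(3*t), t*exp(3*t) + exp(3*t), t*exp(3*t)]
  [-t^2*exp(3*t)/2 + 2*t*exp(3*t), t^2*exp(3*t)/2 - t*exp(3*t), t^2*exp(3*t)/2 - 2*t*exp(3*t) + exp(3*t)]

Strategy: write B = P · J · P⁻¹ where J is a Jordan canonical form, so e^{tB} = P · e^{tJ} · P⁻¹, and e^{tJ} can be computed block-by-block.

B has Jordan form
J =
  [3, 1, 0]
  [0, 3, 1]
  [0, 0, 3]
(up to reordering of blocks).

Per-block formulas:
  For a 3×3 Jordan block J_3(3): exp(t · J_3(3)) = e^(3t)·(I + t·N + (t^2/2)·N^2), where N is the 3×3 nilpotent shift.

After assembling e^{tJ} and conjugating by P, we get:

e^{tB} =
  [-t^2*exp(3*t)/2 + t*exp(3*t) + exp(3*t), t^2*exp(3*t)/2, t^2*exp(3*t)/2 - t*exp(3*t)]
  [-t*exp(3*t), t*exp(3*t) + exp(3*t), t*exp(3*t)]
  [-t^2*exp(3*t)/2 + 2*t*exp(3*t), t^2*exp(3*t)/2 - t*exp(3*t), t^2*exp(3*t)/2 - 2*t*exp(3*t) + exp(3*t)]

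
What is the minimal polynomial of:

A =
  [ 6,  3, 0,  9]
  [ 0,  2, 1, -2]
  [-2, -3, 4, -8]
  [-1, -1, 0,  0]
x^3 - 9*x^2 + 27*x - 27

The characteristic polynomial is χ_A(x) = (x - 3)^4, so the eigenvalues are known. The minimal polynomial is
  m_A(x) = Π_λ (x − λ)^{k_λ}
where k_λ is the size of the *largest* Jordan block for λ (equivalently, the smallest k with (A − λI)^k v = 0 for every generalised eigenvector v of λ).

  λ = 3: largest Jordan block has size 3, contributing (x − 3)^3

So m_A(x) = (x - 3)^3 = x^3 - 9*x^2 + 27*x - 27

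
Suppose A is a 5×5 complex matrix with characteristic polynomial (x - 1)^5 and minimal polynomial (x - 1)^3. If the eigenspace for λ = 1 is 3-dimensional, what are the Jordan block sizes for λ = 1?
Block sizes for λ = 1: [3, 1, 1]

Step 1 — from the characteristic polynomial, algebraic multiplicity of λ = 1 is 5. From dim ker(A − (1)·I) = 3, there are exactly 3 Jordan blocks for λ = 1.
Step 2 — from the minimal polynomial, the factor (x − 1)^3 tells us the largest block for λ = 1 has size 3.
Step 3 — with total size 5, 3 blocks, and largest block 3, the block sizes (in nonincreasing order) are [3, 1, 1].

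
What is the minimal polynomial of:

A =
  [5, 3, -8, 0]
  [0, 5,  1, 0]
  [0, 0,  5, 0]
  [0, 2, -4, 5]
x^3 - 15*x^2 + 75*x - 125

The characteristic polynomial is χ_A(x) = (x - 5)^4, so the eigenvalues are known. The minimal polynomial is
  m_A(x) = Π_λ (x − λ)^{k_λ}
where k_λ is the size of the *largest* Jordan block for λ (equivalently, the smallest k with (A − λI)^k v = 0 for every generalised eigenvector v of λ).

  λ = 5: largest Jordan block has size 3, contributing (x − 5)^3

So m_A(x) = (x - 5)^3 = x^3 - 15*x^2 + 75*x - 125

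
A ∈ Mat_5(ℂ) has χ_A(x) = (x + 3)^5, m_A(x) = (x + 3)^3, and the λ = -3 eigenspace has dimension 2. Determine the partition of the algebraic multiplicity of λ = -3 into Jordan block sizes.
Block sizes for λ = -3: [3, 2]

Step 1 — from the characteristic polynomial, algebraic multiplicity of λ = -3 is 5. From dim ker(A − (-3)·I) = 2, there are exactly 2 Jordan blocks for λ = -3.
Step 2 — from the minimal polynomial, the factor (x + 3)^3 tells us the largest block for λ = -3 has size 3.
Step 3 — with total size 5, 2 blocks, and largest block 3, the block sizes (in nonincreasing order) are [3, 2].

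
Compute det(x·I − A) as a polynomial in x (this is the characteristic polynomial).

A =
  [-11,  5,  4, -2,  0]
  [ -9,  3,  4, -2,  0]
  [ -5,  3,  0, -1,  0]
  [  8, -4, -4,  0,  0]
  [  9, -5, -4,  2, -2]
x^5 + 10*x^4 + 40*x^3 + 80*x^2 + 80*x + 32

Expanding det(x·I − A) (e.g. by cofactor expansion or by noting that A is similar to its Jordan form J, which has the same characteristic polynomial as A) gives
  χ_A(x) = x^5 + 10*x^4 + 40*x^3 + 80*x^2 + 80*x + 32
which factors as (x + 2)^5. The eigenvalues (with algebraic multiplicities) are λ = -2 with multiplicity 5.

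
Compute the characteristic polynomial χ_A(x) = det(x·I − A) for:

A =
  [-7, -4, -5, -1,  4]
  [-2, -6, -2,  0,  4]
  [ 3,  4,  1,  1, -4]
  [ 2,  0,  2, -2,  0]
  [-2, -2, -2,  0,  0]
x^5 + 14*x^4 + 76*x^3 + 200*x^2 + 256*x + 128

Expanding det(x·I − A) (e.g. by cofactor expansion or by noting that A is similar to its Jordan form J, which has the same characteristic polynomial as A) gives
  χ_A(x) = x^5 + 14*x^4 + 76*x^3 + 200*x^2 + 256*x + 128
which factors as (x + 2)^3*(x + 4)^2. The eigenvalues (with algebraic multiplicities) are λ = -4 with multiplicity 2, λ = -2 with multiplicity 3.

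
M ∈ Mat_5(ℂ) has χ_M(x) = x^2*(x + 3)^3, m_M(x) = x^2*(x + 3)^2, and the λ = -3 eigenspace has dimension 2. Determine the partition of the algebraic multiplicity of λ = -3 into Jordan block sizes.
Block sizes for λ = -3: [2, 1]

Step 1 — from the characteristic polynomial, algebraic multiplicity of λ = -3 is 3. From dim ker(M − (-3)·I) = 2, there are exactly 2 Jordan blocks for λ = -3.
Step 2 — from the minimal polynomial, the factor (x + 3)^2 tells us the largest block for λ = -3 has size 2.
Step 3 — with total size 3, 2 blocks, and largest block 2, the block sizes (in nonincreasing order) are [2, 1].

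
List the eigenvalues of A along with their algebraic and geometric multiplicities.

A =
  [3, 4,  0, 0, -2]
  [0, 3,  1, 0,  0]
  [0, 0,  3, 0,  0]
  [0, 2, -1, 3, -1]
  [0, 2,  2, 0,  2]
λ = 2: alg = 1, geom = 1; λ = 3: alg = 4, geom = 3

Step 1 — factor the characteristic polynomial to read off the algebraic multiplicities:
  χ_A(x) = (x - 3)^4*(x - 2)

Step 2 — compute geometric multiplicities via the rank-nullity identity g(λ) = n − rank(A − λI):
  rank(A − (2)·I) = 4, so dim ker(A − (2)·I) = n − 4 = 1
  rank(A − (3)·I) = 2, so dim ker(A − (3)·I) = n − 2 = 3

Summary:
  λ = 2: algebraic multiplicity = 1, geometric multiplicity = 1
  λ = 3: algebraic multiplicity = 4, geometric multiplicity = 3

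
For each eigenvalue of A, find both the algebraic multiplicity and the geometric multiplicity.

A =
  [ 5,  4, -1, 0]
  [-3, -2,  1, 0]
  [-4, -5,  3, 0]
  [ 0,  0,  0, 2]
λ = 2: alg = 4, geom = 2

Step 1 — factor the characteristic polynomial to read off the algebraic multiplicities:
  χ_A(x) = (x - 2)^4

Step 2 — compute geometric multiplicities via the rank-nullity identity g(λ) = n − rank(A − λI):
  rank(A − (2)·I) = 2, so dim ker(A − (2)·I) = n − 2 = 2

Summary:
  λ = 2: algebraic multiplicity = 4, geometric multiplicity = 2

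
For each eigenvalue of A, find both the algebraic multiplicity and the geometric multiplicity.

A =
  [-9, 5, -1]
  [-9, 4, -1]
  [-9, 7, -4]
λ = -3: alg = 3, geom = 1

Step 1 — factor the characteristic polynomial to read off the algebraic multiplicities:
  χ_A(x) = (x + 3)^3

Step 2 — compute geometric multiplicities via the rank-nullity identity g(λ) = n − rank(A − λI):
  rank(A − (-3)·I) = 2, so dim ker(A − (-3)·I) = n − 2 = 1

Summary:
  λ = -3: algebraic multiplicity = 3, geometric multiplicity = 1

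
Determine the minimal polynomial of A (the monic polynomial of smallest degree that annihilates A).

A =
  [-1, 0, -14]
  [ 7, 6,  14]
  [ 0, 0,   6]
x^2 - 5*x - 6

The characteristic polynomial is χ_A(x) = (x - 6)^2*(x + 1), so the eigenvalues are known. The minimal polynomial is
  m_A(x) = Π_λ (x − λ)^{k_λ}
where k_λ is the size of the *largest* Jordan block for λ (equivalently, the smallest k with (A − λI)^k v = 0 for every generalised eigenvector v of λ).

  λ = -1: largest Jordan block has size 1, contributing (x + 1)
  λ = 6: largest Jordan block has size 1, contributing (x − 6)

So m_A(x) = (x - 6)*(x + 1) = x^2 - 5*x - 6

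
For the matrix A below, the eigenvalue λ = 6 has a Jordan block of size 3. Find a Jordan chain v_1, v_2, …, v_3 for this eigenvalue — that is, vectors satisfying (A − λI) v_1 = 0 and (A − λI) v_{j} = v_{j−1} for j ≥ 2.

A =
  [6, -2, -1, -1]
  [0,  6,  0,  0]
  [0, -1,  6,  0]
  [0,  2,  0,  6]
A Jordan chain for λ = 6 of length 3:
v_1 = (-1, 0, 0, 0)ᵀ
v_2 = (-2, 0, -1, 2)ᵀ
v_3 = (0, 1, 0, 0)ᵀ

Let N = A − (6)·I. We want v_3 with N^3 v_3 = 0 but N^2 v_3 ≠ 0; then v_{j-1} := N · v_j for j = 3, …, 2.

Pick v_3 = (0, 1, 0, 0)ᵀ.
Then v_2 = N · v_3 = (-2, 0, -1, 2)ᵀ.
Then v_1 = N · v_2 = (-1, 0, 0, 0)ᵀ.

Sanity check: (A − (6)·I) v_1 = (0, 0, 0, 0)ᵀ = 0. ✓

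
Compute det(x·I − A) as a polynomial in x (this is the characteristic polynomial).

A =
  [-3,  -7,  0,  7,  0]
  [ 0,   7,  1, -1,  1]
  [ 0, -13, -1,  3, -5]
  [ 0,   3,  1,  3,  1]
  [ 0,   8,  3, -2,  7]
x^5 - 13*x^4 + 48*x^3 + 32*x^2 - 512*x + 768

Expanding det(x·I − A) (e.g. by cofactor expansion or by noting that A is similar to its Jordan form J, which has the same characteristic polynomial as A) gives
  χ_A(x) = x^5 - 13*x^4 + 48*x^3 + 32*x^2 - 512*x + 768
which factors as (x - 4)^4*(x + 3). The eigenvalues (with algebraic multiplicities) are λ = -3 with multiplicity 1, λ = 4 with multiplicity 4.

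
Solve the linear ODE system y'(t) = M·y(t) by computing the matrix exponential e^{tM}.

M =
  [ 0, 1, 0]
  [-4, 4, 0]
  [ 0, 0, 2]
e^{tM} =
  [-2*t*exp(2*t) + exp(2*t), t*exp(2*t), 0]
  [-4*t*exp(2*t), 2*t*exp(2*t) + exp(2*t), 0]
  [0, 0, exp(2*t)]

Strategy: write M = P · J · P⁻¹ where J is a Jordan canonical form, so e^{tM} = P · e^{tJ} · P⁻¹, and e^{tJ} can be computed block-by-block.

M has Jordan form
J =
  [2, 1, 0]
  [0, 2, 0]
  [0, 0, 2]
(up to reordering of blocks).

Per-block formulas:
  For a 2×2 Jordan block J_2(2): exp(t · J_2(2)) = e^(2t)·(I + t·N), where N is the 2×2 nilpotent shift.
  For a 1×1 block at λ = 2: exp(t · [2]) = [e^(2t)].

After assembling e^{tJ} and conjugating by P, we get:

e^{tM} =
  [-2*t*exp(2*t) + exp(2*t), t*exp(2*t), 0]
  [-4*t*exp(2*t), 2*t*exp(2*t) + exp(2*t), 0]
  [0, 0, exp(2*t)]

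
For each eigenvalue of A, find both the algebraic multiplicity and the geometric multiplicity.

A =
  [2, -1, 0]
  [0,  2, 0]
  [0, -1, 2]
λ = 2: alg = 3, geom = 2

Step 1 — factor the characteristic polynomial to read off the algebraic multiplicities:
  χ_A(x) = (x - 2)^3

Step 2 — compute geometric multiplicities via the rank-nullity identity g(λ) = n − rank(A − λI):
  rank(A − (2)·I) = 1, so dim ker(A − (2)·I) = n − 1 = 2

Summary:
  λ = 2: algebraic multiplicity = 3, geometric multiplicity = 2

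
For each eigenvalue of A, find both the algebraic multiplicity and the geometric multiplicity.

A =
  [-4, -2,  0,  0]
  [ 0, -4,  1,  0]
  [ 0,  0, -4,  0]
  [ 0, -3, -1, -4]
λ = -4: alg = 4, geom = 2

Step 1 — factor the characteristic polynomial to read off the algebraic multiplicities:
  χ_A(x) = (x + 4)^4

Step 2 — compute geometric multiplicities via the rank-nullity identity g(λ) = n − rank(A − λI):
  rank(A − (-4)·I) = 2, so dim ker(A − (-4)·I) = n − 2 = 2

Summary:
  λ = -4: algebraic multiplicity = 4, geometric multiplicity = 2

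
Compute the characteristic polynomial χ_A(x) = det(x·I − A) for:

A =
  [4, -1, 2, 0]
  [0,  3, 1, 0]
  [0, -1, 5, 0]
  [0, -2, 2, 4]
x^4 - 16*x^3 + 96*x^2 - 256*x + 256

Expanding det(x·I − A) (e.g. by cofactor expansion or by noting that A is similar to its Jordan form J, which has the same characteristic polynomial as A) gives
  χ_A(x) = x^4 - 16*x^3 + 96*x^2 - 256*x + 256
which factors as (x - 4)^4. The eigenvalues (with algebraic multiplicities) are λ = 4 with multiplicity 4.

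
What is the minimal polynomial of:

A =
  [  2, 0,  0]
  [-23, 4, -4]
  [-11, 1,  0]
x^3 - 6*x^2 + 12*x - 8

The characteristic polynomial is χ_A(x) = (x - 2)^3, so the eigenvalues are known. The minimal polynomial is
  m_A(x) = Π_λ (x − λ)^{k_λ}
where k_λ is the size of the *largest* Jordan block for λ (equivalently, the smallest k with (A − λI)^k v = 0 for every generalised eigenvector v of λ).

  λ = 2: largest Jordan block has size 3, contributing (x − 2)^3

So m_A(x) = (x - 2)^3 = x^3 - 6*x^2 + 12*x - 8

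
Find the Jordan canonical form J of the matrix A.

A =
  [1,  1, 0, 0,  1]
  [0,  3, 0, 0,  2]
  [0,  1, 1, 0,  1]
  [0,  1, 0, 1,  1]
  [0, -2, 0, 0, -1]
J_2(1) ⊕ J_1(1) ⊕ J_1(1) ⊕ J_1(1)

The characteristic polynomial is
  det(x·I − A) = x^5 - 5*x^4 + 10*x^3 - 10*x^2 + 5*x - 1 = (x - 1)^5

Eigenvalues and multiplicities (the geometric multiplicity of λ is n − rank(A − λI), which equals the number of Jordan blocks for λ):
  λ = 1: algebraic multiplicity = 5, geometric multiplicity = 4

Determining the block sizes for each eigenvalue:
  λ = 1: 4 blocks summing to 5 forces exactly one block of size 2 and the rest size 1 → block sizes [2, 1, 1, 1]

Assembling the blocks gives a Jordan form
J =
  [1, 1, 0, 0, 0]
  [0, 1, 0, 0, 0]
  [0, 0, 1, 0, 0]
  [0, 0, 0, 1, 0]
  [0, 0, 0, 0, 1]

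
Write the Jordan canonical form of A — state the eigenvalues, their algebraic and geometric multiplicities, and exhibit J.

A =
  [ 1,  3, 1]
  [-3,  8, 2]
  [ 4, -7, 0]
J_3(3)

The characteristic polynomial is
  det(x·I − A) = x^3 - 9*x^2 + 27*x - 27 = (x - 3)^3

Eigenvalues and multiplicities (the geometric multiplicity of λ is n − rank(A − λI), which equals the number of Jordan blocks for λ):
  λ = 3: algebraic multiplicity = 3, geometric multiplicity = 1

Determining the block sizes for each eigenvalue:
  λ = 3: one block (gm = 1), so the single block has size am = 3 → block sizes [3]

Assembling the blocks gives a Jordan form
J =
  [3, 1, 0]
  [0, 3, 1]
  [0, 0, 3]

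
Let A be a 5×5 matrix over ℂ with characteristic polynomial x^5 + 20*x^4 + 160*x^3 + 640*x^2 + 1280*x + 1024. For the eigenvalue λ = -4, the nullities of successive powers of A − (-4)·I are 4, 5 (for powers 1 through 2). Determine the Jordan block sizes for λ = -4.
Block sizes for λ = -4: [2, 1, 1, 1]

From the dimensions of kernels of powers, the number of Jordan blocks of size at least j is d_j − d_{j−1} where d_j = dim ker(N^j) (with d_0 = 0). Computing the differences gives [4, 1].
The number of blocks of size exactly k is (#blocks of size ≥ k) − (#blocks of size ≥ k + 1), so the partition is: 3 block(s) of size 1, 1 block(s) of size 2.
In nonincreasing order the block sizes are [2, 1, 1, 1].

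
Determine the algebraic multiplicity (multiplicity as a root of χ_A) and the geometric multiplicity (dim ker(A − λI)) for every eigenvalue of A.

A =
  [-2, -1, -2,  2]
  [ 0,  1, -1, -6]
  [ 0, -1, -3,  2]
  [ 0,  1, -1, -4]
λ = -2: alg = 4, geom = 2

Step 1 — factor the characteristic polynomial to read off the algebraic multiplicities:
  χ_A(x) = (x + 2)^4

Step 2 — compute geometric multiplicities via the rank-nullity identity g(λ) = n − rank(A − λI):
  rank(A − (-2)·I) = 2, so dim ker(A − (-2)·I) = n − 2 = 2

Summary:
  λ = -2: algebraic multiplicity = 4, geometric multiplicity = 2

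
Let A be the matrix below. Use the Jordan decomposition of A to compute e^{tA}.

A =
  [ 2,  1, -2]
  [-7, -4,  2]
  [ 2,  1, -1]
e^{tA} =
  [-t^2*exp(-t) + 3*t*exp(-t) + exp(-t), -t^2*exp(-t) + t*exp(-t), -2*t^2*exp(-t) - 2*t*exp(-t)]
  [2*t^2*exp(-t) - 7*t*exp(-t), 2*t^2*exp(-t) - 3*t*exp(-t) + exp(-t), 4*t^2*exp(-t) + 2*t*exp(-t)]
  [-t^2*exp(-t)/2 + 2*t*exp(-t), -t^2*exp(-t)/2 + t*exp(-t), -t^2*exp(-t) + exp(-t)]

Strategy: write A = P · J · P⁻¹ where J is a Jordan canonical form, so e^{tA} = P · e^{tJ} · P⁻¹, and e^{tJ} can be computed block-by-block.

A has Jordan form
J =
  [-1,  1,  0]
  [ 0, -1,  1]
  [ 0,  0, -1]
(up to reordering of blocks).

Per-block formulas:
  For a 3×3 Jordan block J_3(-1): exp(t · J_3(-1)) = e^(-1t)·(I + t·N + (t^2/2)·N^2), where N is the 3×3 nilpotent shift.

After assembling e^{tJ} and conjugating by P, we get:

e^{tA} =
  [-t^2*exp(-t) + 3*t*exp(-t) + exp(-t), -t^2*exp(-t) + t*exp(-t), -2*t^2*exp(-t) - 2*t*exp(-t)]
  [2*t^2*exp(-t) - 7*t*exp(-t), 2*t^2*exp(-t) - 3*t*exp(-t) + exp(-t), 4*t^2*exp(-t) + 2*t*exp(-t)]
  [-t^2*exp(-t)/2 + 2*t*exp(-t), -t^2*exp(-t)/2 + t*exp(-t), -t^2*exp(-t) + exp(-t)]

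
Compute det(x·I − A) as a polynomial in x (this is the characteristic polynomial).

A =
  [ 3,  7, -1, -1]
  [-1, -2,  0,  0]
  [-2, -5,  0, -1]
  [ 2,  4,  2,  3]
x^4 - 4*x^3 + 6*x^2 - 4*x + 1

Expanding det(x·I − A) (e.g. by cofactor expansion or by noting that A is similar to its Jordan form J, which has the same characteristic polynomial as A) gives
  χ_A(x) = x^4 - 4*x^3 + 6*x^2 - 4*x + 1
which factors as (x - 1)^4. The eigenvalues (with algebraic multiplicities) are λ = 1 with multiplicity 4.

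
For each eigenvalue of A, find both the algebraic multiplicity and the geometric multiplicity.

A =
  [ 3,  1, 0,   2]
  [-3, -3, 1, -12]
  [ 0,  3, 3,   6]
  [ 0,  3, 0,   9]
λ = 3: alg = 4, geom = 2

Step 1 — factor the characteristic polynomial to read off the algebraic multiplicities:
  χ_A(x) = (x - 3)^4

Step 2 — compute geometric multiplicities via the rank-nullity identity g(λ) = n − rank(A − λI):
  rank(A − (3)·I) = 2, so dim ker(A − (3)·I) = n − 2 = 2

Summary:
  λ = 3: algebraic multiplicity = 4, geometric multiplicity = 2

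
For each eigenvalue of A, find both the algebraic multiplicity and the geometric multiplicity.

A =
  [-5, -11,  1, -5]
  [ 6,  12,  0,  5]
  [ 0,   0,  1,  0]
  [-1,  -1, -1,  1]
λ = 1: alg = 3, geom = 1; λ = 6: alg = 1, geom = 1

Step 1 — factor the characteristic polynomial to read off the algebraic multiplicities:
  χ_A(x) = (x - 6)*(x - 1)^3

Step 2 — compute geometric multiplicities via the rank-nullity identity g(λ) = n − rank(A − λI):
  rank(A − (1)·I) = 3, so dim ker(A − (1)·I) = n − 3 = 1
  rank(A − (6)·I) = 3, so dim ker(A − (6)·I) = n − 3 = 1

Summary:
  λ = 1: algebraic multiplicity = 3, geometric multiplicity = 1
  λ = 6: algebraic multiplicity = 1, geometric multiplicity = 1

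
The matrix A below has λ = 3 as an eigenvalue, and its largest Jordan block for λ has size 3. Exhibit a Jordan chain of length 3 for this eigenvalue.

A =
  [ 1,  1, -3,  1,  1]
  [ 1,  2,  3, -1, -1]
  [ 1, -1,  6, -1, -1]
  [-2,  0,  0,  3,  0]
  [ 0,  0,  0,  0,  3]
A Jordan chain for λ = 3 of length 3:
v_1 = (0, 2, 2, 4, 0)ᵀ
v_2 = (-2, 1, 1, -2, 0)ᵀ
v_3 = (1, 0, 0, 0, 0)ᵀ

Let N = A − (3)·I. We want v_3 with N^3 v_3 = 0 but N^2 v_3 ≠ 0; then v_{j-1} := N · v_j for j = 3, …, 2.

Pick v_3 = (1, 0, 0, 0, 0)ᵀ.
Then v_2 = N · v_3 = (-2, 1, 1, -2, 0)ᵀ.
Then v_1 = N · v_2 = (0, 2, 2, 4, 0)ᵀ.

Sanity check: (A − (3)·I) v_1 = (0, 0, 0, 0, 0)ᵀ = 0. ✓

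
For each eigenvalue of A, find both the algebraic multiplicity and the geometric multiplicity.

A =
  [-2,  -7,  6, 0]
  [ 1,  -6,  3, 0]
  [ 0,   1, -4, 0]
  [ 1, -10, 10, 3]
λ = -4: alg = 3, geom = 1; λ = 3: alg = 1, geom = 1

Step 1 — factor the characteristic polynomial to read off the algebraic multiplicities:
  χ_A(x) = (x - 3)*(x + 4)^3

Step 2 — compute geometric multiplicities via the rank-nullity identity g(λ) = n − rank(A − λI):
  rank(A − (-4)·I) = 3, so dim ker(A − (-4)·I) = n − 3 = 1
  rank(A − (3)·I) = 3, so dim ker(A − (3)·I) = n − 3 = 1

Summary:
  λ = -4: algebraic multiplicity = 3, geometric multiplicity = 1
  λ = 3: algebraic multiplicity = 1, geometric multiplicity = 1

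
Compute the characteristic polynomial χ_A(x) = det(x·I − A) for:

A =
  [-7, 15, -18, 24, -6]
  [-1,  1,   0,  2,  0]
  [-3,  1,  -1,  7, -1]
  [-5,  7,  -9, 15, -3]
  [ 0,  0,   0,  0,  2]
x^5 - 10*x^4 + 40*x^3 - 80*x^2 + 80*x - 32

Expanding det(x·I − A) (e.g. by cofactor expansion or by noting that A is similar to its Jordan form J, which has the same characteristic polynomial as A) gives
  χ_A(x) = x^5 - 10*x^4 + 40*x^3 - 80*x^2 + 80*x - 32
which factors as (x - 2)^5. The eigenvalues (with algebraic multiplicities) are λ = 2 with multiplicity 5.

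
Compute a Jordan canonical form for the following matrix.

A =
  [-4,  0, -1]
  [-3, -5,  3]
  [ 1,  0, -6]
J_2(-5) ⊕ J_1(-5)

The characteristic polynomial is
  det(x·I − A) = x^3 + 15*x^2 + 75*x + 125 = (x + 5)^3

Eigenvalues and multiplicities (the geometric multiplicity of λ is n − rank(A − λI), which equals the number of Jordan blocks for λ):
  λ = -5: algebraic multiplicity = 3, geometric multiplicity = 2

Determining the block sizes for each eigenvalue:
  λ = -5: 2 blocks summing to 3 forces exactly one block of size 2 and the rest size 1 → block sizes [2, 1]

Assembling the blocks gives a Jordan form
J =
  [-5,  1,  0]
  [ 0, -5,  0]
  [ 0,  0, -5]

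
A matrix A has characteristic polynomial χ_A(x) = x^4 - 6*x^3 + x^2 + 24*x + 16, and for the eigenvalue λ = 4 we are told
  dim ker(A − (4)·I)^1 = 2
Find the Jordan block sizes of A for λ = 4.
Block sizes for λ = 4: [1, 1]

From the dimensions of kernels of powers, the number of Jordan blocks of size at least j is d_j − d_{j−1} where d_j = dim ker(N^j) (with d_0 = 0). Computing the differences gives [2].
The number of blocks of size exactly k is (#blocks of size ≥ k) − (#blocks of size ≥ k + 1), so the partition is: 2 block(s) of size 1.
In nonincreasing order the block sizes are [1, 1].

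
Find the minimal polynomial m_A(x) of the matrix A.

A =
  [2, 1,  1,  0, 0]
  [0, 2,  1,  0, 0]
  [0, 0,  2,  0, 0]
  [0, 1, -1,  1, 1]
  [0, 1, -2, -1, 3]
x^3 - 6*x^2 + 12*x - 8

The characteristic polynomial is χ_A(x) = (x - 2)^5, so the eigenvalues are known. The minimal polynomial is
  m_A(x) = Π_λ (x − λ)^{k_λ}
where k_λ is the size of the *largest* Jordan block for λ (equivalently, the smallest k with (A − λI)^k v = 0 for every generalised eigenvector v of λ).

  λ = 2: largest Jordan block has size 3, contributing (x − 2)^3

So m_A(x) = (x - 2)^3 = x^3 - 6*x^2 + 12*x - 8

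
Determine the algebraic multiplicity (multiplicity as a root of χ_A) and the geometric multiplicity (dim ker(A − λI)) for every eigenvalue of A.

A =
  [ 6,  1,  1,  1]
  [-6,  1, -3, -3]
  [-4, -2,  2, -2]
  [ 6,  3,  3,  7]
λ = 4: alg = 4, geom = 3

Step 1 — factor the characteristic polynomial to read off the algebraic multiplicities:
  χ_A(x) = (x - 4)^4

Step 2 — compute geometric multiplicities via the rank-nullity identity g(λ) = n − rank(A − λI):
  rank(A − (4)·I) = 1, so dim ker(A − (4)·I) = n − 1 = 3

Summary:
  λ = 4: algebraic multiplicity = 4, geometric multiplicity = 3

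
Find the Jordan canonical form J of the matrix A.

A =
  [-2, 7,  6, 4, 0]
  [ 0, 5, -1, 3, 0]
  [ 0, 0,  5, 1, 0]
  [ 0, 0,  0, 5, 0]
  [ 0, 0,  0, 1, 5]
J_1(-2) ⊕ J_3(5) ⊕ J_1(5)

The characteristic polynomial is
  det(x·I − A) = x^5 - 18*x^4 + 110*x^3 - 200*x^2 - 375*x + 1250 = (x - 5)^4*(x + 2)

Eigenvalues and multiplicities (the geometric multiplicity of λ is n − rank(A − λI), which equals the number of Jordan blocks for λ):
  λ = -2: algebraic multiplicity = 1, geometric multiplicity = 1
  λ = 5: algebraic multiplicity = 4, geometric multiplicity = 2

Determining the block sizes for each eigenvalue:
  λ = -2: one block (gm = 1), so the single block has size am = 1 → block sizes [1]
  λ = 5: with am = 4 and gm = 2, the partition is not yet determined (e.g. several partitions of 4 into 2 parts exist). Let N = A − (5)·I. Computing rank(N^1) = 3, rank(N^2) = 2, rank(N^3) = 1; the number of blocks of size ≥ j is rank(N^{j−1}) − rank(N^j), giving [2, 1, 1]. So we have 1 block(s) of size 3, 1 block(s) of size 1 → block sizes [3, 1]

Assembling the blocks gives a Jordan form
J =
  [-2, 0, 0, 0, 0]
  [ 0, 5, 1, 0, 0]
  [ 0, 0, 5, 1, 0]
  [ 0, 0, 0, 5, 0]
  [ 0, 0, 0, 0, 5]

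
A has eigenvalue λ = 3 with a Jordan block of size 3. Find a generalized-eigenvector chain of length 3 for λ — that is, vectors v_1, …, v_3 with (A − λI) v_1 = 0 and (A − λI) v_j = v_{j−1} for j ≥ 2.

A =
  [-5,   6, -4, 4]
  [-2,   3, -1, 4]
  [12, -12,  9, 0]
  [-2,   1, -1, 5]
A Jordan chain for λ = 3 of length 3:
v_1 = (-4, -4, 0, -2)ᵀ
v_2 = (-8, -2, 12, -2)ᵀ
v_3 = (1, 0, 0, 0)ᵀ

Let N = A − (3)·I. We want v_3 with N^3 v_3 = 0 but N^2 v_3 ≠ 0; then v_{j-1} := N · v_j for j = 3, …, 2.

Pick v_3 = (1, 0, 0, 0)ᵀ.
Then v_2 = N · v_3 = (-8, -2, 12, -2)ᵀ.
Then v_1 = N · v_2 = (-4, -4, 0, -2)ᵀ.

Sanity check: (A − (3)·I) v_1 = (0, 0, 0, 0)ᵀ = 0. ✓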